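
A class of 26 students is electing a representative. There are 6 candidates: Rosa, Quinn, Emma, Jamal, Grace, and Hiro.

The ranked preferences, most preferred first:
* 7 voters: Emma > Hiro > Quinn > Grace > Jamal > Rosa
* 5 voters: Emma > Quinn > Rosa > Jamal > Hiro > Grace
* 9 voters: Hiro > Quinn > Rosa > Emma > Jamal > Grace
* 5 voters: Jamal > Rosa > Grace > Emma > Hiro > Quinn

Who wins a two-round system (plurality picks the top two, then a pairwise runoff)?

Round 1 first-place votes: Rosa 0, Quinn 0, Emma 12, Jamal 5, Grace 0, Hiro 9. Emma and Hiro advance.
Runoff: Emma is ranked above Hiro on 17 ballots, Hiro above Emma on 9.

Emma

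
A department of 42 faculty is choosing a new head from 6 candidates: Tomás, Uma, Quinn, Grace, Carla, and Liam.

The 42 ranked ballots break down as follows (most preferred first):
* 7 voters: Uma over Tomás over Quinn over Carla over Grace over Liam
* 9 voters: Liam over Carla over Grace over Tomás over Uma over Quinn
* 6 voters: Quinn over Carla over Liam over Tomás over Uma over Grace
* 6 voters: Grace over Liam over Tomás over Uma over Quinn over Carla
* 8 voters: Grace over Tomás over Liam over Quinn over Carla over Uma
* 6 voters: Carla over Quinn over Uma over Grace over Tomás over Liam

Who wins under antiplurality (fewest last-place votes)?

Last-place votes: Tomás 0, Uma 8, Quinn 9, Grace 6, Carla 6, Liam 13.

Tomás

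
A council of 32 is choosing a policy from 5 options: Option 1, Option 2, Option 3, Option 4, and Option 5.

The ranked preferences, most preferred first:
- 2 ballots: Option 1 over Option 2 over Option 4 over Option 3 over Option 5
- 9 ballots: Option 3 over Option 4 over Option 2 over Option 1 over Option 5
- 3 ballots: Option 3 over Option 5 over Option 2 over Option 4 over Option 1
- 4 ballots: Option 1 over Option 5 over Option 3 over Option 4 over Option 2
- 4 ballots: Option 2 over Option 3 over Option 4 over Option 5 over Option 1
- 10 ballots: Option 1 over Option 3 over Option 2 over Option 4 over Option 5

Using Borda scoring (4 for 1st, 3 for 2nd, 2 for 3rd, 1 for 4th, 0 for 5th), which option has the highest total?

Option 1: 2×4 + 9×1 + 3×0 + 4×4 + 4×0 + 10×4 = 73
Option 2: 2×3 + 9×2 + 3×2 + 4×0 + 4×4 + 10×2 = 66
Option 3: 2×1 + 9×4 + 3×4 + 4×2 + 4×3 + 10×3 = 100
Option 4: 2×2 + 9×3 + 3×1 + 4×1 + 4×2 + 10×1 = 56
Option 5: 2×0 + 9×0 + 3×3 + 4×3 + 4×1 + 10×0 = 25

Option 3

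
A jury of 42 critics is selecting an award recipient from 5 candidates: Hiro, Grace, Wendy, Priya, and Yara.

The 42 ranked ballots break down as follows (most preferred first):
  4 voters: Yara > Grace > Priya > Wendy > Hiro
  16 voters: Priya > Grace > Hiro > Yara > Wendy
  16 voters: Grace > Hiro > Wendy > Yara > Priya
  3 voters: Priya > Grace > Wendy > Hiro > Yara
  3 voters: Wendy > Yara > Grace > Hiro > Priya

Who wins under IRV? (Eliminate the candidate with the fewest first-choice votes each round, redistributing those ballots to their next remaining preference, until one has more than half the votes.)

Round 1: Hiro 0, Grace 16, Wendy 3, Priya 19, Yara 4. Hiro eliminated.
Round 2: Grace 16, Wendy 3, Priya 19, Yara 4. Wendy eliminated.
Round 3: Grace 16, Priya 19, Yara 7. Yara eliminated.
Round 4: Grace 23, Priya 19. Grace has a majority (≥22).

Grace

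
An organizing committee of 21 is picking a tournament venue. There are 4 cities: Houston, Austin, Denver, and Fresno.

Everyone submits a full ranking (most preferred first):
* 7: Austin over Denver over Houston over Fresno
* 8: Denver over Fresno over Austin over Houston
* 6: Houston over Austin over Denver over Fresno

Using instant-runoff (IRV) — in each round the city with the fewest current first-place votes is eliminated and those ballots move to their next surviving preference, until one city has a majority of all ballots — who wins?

Austin

Round 1: Houston 6, Austin 7, Denver 8, Fresno 0. Fresno eliminated.
Round 2: Houston 6, Austin 7, Denver 8. Houston eliminated.
Round 3: Austin 13, Denver 8. Austin has a majority (≥11).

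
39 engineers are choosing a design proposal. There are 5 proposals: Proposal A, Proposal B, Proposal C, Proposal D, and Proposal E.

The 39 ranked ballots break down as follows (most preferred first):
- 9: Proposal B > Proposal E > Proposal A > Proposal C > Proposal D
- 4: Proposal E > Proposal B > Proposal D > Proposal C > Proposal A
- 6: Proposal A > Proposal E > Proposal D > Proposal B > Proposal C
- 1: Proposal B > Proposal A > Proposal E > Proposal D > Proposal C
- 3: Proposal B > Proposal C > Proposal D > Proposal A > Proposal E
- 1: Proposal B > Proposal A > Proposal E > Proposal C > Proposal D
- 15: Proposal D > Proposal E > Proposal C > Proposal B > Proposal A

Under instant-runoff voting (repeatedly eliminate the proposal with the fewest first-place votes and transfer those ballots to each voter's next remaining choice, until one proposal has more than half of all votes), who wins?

Proposal D

Round 1: Proposal A 6, Proposal B 14, Proposal C 0, Proposal D 15, Proposal E 4. Proposal C eliminated.
Round 2: Proposal A 6, Proposal B 14, Proposal D 15, Proposal E 4. Proposal E eliminated.
Round 3: Proposal A 6, Proposal B 18, Proposal D 15. Proposal A eliminated.
Round 4: Proposal B 18, Proposal D 21. Proposal D has a majority (≥20).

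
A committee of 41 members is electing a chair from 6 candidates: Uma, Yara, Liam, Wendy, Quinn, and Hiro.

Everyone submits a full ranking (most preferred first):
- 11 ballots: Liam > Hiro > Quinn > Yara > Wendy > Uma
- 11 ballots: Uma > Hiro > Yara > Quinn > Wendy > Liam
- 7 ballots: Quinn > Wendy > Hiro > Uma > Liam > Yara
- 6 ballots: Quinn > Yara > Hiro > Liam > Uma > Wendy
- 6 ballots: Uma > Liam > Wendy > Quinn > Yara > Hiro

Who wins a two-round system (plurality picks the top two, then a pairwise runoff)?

Round 1 first-place votes: Uma 17, Yara 0, Liam 11, Wendy 0, Quinn 13, Hiro 0. Uma and Quinn advance.
Runoff: Uma is ranked above Quinn on 17 ballots, Quinn above Uma on 24.

Quinn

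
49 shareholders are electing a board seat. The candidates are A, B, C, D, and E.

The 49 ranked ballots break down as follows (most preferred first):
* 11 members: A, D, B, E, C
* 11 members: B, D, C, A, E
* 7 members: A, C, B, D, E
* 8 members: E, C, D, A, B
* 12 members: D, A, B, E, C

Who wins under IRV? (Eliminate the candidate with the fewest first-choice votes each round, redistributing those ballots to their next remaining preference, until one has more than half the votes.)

D

Round 1: A 18, B 11, C 0, D 12, E 8. C eliminated.
Round 2: A 18, B 11, D 12, E 8. E eliminated.
Round 3: A 18, B 11, D 20. B eliminated.
Round 4: A 18, D 31. D has a majority (≥25).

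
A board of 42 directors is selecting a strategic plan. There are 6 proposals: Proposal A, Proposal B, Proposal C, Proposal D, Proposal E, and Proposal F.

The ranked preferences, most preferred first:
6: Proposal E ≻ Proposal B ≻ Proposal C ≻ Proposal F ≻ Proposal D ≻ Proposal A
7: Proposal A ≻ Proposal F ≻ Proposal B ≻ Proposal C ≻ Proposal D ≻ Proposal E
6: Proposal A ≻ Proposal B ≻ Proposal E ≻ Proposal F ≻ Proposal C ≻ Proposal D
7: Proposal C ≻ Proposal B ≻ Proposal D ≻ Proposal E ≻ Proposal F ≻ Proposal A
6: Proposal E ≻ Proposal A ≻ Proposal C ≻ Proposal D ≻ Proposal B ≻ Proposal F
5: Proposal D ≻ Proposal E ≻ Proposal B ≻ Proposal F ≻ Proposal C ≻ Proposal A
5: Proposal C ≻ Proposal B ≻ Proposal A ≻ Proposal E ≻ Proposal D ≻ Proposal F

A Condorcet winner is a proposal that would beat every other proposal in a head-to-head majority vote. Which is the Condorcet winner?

Proposal B

Proposal B vs Proposal A: 23–19
Proposal B vs Proposal C: 24–18
Proposal B vs Proposal D: 31–11
Proposal B vs Proposal E: 25–17
Proposal B vs Proposal F: 35–7
Proposal B beats every other proposal.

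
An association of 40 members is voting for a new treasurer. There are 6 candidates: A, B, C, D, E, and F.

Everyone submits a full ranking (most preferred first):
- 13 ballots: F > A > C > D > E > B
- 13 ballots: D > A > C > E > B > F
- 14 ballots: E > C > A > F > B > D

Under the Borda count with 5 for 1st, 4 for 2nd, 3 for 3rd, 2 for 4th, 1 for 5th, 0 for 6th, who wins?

A

A: 13×4 + 13×4 + 14×3 = 146
B: 13×0 + 13×1 + 14×1 = 27
C: 13×3 + 13×3 + 14×4 = 134
D: 13×2 + 13×5 + 14×0 = 91
E: 13×1 + 13×2 + 14×5 = 109
F: 13×5 + 13×0 + 14×2 = 93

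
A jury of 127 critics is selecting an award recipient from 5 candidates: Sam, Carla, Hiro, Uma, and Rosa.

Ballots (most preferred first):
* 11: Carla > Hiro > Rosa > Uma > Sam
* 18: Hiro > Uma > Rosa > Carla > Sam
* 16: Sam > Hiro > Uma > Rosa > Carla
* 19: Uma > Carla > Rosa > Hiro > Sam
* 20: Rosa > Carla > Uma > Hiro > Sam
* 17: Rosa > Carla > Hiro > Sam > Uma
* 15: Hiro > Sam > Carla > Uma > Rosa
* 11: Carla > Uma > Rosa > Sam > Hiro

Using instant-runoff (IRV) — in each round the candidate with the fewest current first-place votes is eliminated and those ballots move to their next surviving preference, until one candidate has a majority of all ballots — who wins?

Carla

Round 1: Sam 16, Carla 22, Hiro 33, Uma 19, Rosa 37. Sam eliminated.
Round 2: Carla 22, Hiro 49, Uma 19, Rosa 37. Uma eliminated.
Round 3: Carla 41, Hiro 49, Rosa 37. Rosa eliminated.
Round 4: Carla 78, Hiro 49. Carla has a majority (≥64).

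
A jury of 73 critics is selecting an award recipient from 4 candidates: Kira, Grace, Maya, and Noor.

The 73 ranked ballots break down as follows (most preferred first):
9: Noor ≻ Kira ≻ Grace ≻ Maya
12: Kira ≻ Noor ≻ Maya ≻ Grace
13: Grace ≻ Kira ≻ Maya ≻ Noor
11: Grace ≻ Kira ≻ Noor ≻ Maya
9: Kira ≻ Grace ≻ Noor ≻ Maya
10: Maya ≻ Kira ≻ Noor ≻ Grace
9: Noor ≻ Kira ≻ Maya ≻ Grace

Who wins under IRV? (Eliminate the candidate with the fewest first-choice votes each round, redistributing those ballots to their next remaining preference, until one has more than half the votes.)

Round 1: Kira 21, Grace 24, Maya 10, Noor 18. Maya eliminated.
Round 2: Kira 31, Grace 24, Noor 18. Noor eliminated.
Round 3: Kira 49, Grace 24. Kira has a majority (≥37).

Kira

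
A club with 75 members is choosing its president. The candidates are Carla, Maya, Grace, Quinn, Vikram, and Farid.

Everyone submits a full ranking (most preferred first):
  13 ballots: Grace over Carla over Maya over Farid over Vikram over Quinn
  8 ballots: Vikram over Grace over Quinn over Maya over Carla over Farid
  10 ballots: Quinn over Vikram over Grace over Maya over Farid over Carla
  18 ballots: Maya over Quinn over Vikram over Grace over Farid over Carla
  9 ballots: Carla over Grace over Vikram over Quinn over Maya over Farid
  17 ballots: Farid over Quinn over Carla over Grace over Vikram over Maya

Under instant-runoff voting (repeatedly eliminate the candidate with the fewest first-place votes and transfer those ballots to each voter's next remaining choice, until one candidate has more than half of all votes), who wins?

Round 1: Carla 9, Maya 18, Grace 13, Quinn 10, Vikram 8, Farid 17. Vikram eliminated.
Round 2: Carla 9, Maya 18, Grace 21, Quinn 10, Farid 17. Carla eliminated.
Round 3: Maya 18, Grace 30, Quinn 10, Farid 17. Quinn eliminated.
Round 4: Maya 18, Grace 40, Farid 17. Grace has a majority (≥38).

Grace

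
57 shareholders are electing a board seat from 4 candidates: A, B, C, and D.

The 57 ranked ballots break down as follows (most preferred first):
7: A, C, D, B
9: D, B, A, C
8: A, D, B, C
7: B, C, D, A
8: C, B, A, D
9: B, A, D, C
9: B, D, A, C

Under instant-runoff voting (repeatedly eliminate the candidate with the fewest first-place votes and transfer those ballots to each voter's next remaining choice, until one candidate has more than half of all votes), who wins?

B

Round 1: A 15, B 25, C 8, D 9. C eliminated.
Round 2: A 15, B 33, D 9. B has a majority (≥29).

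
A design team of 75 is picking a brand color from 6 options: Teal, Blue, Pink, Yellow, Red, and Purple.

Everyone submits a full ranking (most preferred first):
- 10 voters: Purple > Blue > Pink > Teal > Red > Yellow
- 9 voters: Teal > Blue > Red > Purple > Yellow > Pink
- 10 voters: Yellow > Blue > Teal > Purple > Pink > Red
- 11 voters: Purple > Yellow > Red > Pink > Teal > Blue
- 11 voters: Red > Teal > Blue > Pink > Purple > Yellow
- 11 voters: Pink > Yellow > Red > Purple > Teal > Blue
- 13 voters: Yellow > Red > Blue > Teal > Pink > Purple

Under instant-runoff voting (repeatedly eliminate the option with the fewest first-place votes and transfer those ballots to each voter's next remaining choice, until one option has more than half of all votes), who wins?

Round 1: Teal 9, Blue 0, Pink 11, Yellow 23, Red 11, Purple 21. Blue eliminated.
Round 2: Teal 9, Pink 11, Yellow 23, Red 11, Purple 21. Teal eliminated.
Round 3: Pink 11, Yellow 23, Red 20, Purple 21. Pink eliminated.
Round 4: Yellow 34, Red 20, Purple 21. Red eliminated.
Round 5: Yellow 34, Purple 41. Purple has a majority (≥38).

Purple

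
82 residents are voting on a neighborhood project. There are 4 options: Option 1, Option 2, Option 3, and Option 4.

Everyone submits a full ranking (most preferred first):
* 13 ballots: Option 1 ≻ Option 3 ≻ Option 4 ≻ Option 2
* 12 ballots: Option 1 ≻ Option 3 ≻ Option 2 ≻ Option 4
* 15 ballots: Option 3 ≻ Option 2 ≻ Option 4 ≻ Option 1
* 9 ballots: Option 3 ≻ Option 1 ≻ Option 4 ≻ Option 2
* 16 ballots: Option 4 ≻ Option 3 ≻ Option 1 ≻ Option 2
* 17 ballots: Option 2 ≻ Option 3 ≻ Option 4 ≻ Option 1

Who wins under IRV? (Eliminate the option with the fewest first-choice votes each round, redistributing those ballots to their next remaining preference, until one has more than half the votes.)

Option 3

Round 1: Option 1 25, Option 2 17, Option 3 24, Option 4 16. Option 4 eliminated.
Round 2: Option 1 25, Option 2 17, Option 3 40. Option 2 eliminated.
Round 3: Option 1 25, Option 3 57. Option 3 has a majority (≥42).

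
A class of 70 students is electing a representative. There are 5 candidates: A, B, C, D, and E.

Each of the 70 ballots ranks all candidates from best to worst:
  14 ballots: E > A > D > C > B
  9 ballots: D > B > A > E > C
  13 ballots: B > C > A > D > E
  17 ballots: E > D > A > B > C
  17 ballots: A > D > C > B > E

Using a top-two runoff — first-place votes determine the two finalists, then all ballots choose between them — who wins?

Round 1 first-place votes: A 17, B 13, C 0, D 9, E 31. E and A advance.
Runoff: E is ranked above A on 31 ballots, A above E on 39.

A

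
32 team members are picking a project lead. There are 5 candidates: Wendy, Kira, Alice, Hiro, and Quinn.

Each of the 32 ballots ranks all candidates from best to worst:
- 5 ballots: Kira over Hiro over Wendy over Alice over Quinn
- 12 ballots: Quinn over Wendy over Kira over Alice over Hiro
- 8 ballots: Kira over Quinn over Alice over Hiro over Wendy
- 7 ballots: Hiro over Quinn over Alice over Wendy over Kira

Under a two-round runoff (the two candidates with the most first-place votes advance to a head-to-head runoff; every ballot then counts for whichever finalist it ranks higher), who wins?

Round 1 first-place votes: Wendy 0, Kira 13, Alice 0, Hiro 7, Quinn 12. Kira and Quinn advance.
Runoff: Kira is ranked above Quinn on 13 ballots, Quinn above Kira on 19.

Quinn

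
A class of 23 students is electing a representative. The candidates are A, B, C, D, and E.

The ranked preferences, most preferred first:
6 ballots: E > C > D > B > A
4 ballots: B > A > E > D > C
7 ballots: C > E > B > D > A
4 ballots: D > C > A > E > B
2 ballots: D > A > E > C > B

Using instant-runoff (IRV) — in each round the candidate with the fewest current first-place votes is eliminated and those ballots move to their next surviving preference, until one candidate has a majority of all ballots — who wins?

E

Round 1: A 0, B 4, C 7, D 6, E 6. A eliminated.
Round 2: B 4, C 7, D 6, E 6. B eliminated.
Round 3: C 7, D 6, E 10. D eliminated.
Round 4: C 11, E 12. E has a majority (≥12).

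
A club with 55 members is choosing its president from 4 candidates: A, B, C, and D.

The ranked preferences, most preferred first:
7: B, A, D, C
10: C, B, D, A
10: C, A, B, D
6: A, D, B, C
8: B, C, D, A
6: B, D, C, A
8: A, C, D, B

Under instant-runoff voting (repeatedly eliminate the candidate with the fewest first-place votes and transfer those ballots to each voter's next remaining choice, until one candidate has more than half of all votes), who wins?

Round 1: A 14, B 21, C 20, D 0. D eliminated.
Round 2: A 14, B 21, C 20. A eliminated.
Round 3: B 27, C 28. C has a majority (≥28).

C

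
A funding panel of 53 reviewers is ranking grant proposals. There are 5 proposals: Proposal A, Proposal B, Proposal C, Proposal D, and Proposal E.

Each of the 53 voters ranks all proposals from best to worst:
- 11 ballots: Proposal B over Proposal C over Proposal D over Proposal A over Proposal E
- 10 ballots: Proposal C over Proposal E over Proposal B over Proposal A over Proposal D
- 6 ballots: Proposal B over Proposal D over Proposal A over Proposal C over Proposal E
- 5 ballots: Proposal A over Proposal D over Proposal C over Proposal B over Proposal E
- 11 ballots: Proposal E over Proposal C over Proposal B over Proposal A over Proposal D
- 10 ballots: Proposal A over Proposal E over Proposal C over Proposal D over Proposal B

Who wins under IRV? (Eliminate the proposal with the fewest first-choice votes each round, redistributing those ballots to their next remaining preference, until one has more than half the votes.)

Round 1: Proposal A 15, Proposal B 17, Proposal C 10, Proposal D 0, Proposal E 11. Proposal D eliminated.
Round 2: Proposal A 15, Proposal B 17, Proposal C 10, Proposal E 11. Proposal C eliminated.
Round 3: Proposal A 15, Proposal B 17, Proposal E 21. Proposal A eliminated.
Round 4: Proposal B 22, Proposal E 31. Proposal E has a majority (≥27).

Proposal E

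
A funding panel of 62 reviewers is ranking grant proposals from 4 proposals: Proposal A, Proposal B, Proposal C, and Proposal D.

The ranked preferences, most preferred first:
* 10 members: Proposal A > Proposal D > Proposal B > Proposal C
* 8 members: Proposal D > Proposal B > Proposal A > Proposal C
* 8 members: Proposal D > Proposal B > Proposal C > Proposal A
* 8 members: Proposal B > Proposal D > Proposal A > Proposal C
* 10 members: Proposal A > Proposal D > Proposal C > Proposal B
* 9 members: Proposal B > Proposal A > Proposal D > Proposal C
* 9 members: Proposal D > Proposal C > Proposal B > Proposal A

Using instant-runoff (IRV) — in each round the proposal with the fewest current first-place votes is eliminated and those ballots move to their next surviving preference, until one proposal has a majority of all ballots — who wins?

Proposal D

Round 1: Proposal A 20, Proposal B 17, Proposal C 0, Proposal D 25. Proposal C eliminated.
Round 2: Proposal A 20, Proposal B 17, Proposal D 25. Proposal B eliminated.
Round 3: Proposal A 29, Proposal D 33. Proposal D has a majority (≥32).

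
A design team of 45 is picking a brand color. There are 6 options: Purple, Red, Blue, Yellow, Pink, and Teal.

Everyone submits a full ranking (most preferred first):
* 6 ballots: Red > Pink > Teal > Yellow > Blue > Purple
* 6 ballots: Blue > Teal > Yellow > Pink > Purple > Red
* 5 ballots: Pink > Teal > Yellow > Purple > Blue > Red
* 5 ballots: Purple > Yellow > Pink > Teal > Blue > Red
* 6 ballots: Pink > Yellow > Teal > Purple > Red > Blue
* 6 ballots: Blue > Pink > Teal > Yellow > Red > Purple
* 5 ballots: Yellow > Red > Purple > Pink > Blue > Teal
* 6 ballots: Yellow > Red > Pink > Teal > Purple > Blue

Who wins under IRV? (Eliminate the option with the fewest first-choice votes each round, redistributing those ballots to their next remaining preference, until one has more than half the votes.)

Round 1: Purple 5, Red 6, Blue 12, Yellow 11, Pink 11, Teal 0. Teal eliminated.
Round 2: Purple 5, Red 6, Blue 12, Yellow 11, Pink 11. Purple eliminated.
Round 3: Red 6, Blue 12, Yellow 16, Pink 11. Red eliminated.
Round 4: Blue 12, Yellow 16, Pink 17. Blue eliminated.
Round 5: Yellow 22, Pink 23. Pink has a majority (≥23).

Pink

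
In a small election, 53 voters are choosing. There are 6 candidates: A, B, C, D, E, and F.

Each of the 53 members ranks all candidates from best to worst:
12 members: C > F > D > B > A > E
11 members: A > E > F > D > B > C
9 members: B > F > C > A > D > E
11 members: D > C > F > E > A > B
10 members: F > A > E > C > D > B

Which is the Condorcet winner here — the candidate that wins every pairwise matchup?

F

F vs A: 42–11
F vs B: 44–9
F vs C: 30–23
F vs D: 42–11
F vs E: 42–11
F beats every other candidate.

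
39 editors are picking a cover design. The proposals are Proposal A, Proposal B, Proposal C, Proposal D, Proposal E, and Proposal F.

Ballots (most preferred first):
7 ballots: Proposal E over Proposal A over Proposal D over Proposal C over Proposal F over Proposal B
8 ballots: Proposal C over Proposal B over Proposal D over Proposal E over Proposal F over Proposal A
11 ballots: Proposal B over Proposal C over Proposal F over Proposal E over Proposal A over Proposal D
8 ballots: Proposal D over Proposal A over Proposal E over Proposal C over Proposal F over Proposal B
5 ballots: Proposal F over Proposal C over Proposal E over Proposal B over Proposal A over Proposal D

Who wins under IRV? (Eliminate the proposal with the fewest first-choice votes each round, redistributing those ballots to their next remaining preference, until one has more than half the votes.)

Proposal C

Round 1: Proposal A 0, Proposal B 11, Proposal C 8, Proposal D 8, Proposal E 7, Proposal F 5. Proposal A eliminated.
Round 2: Proposal B 11, Proposal C 8, Proposal D 8, Proposal E 7, Proposal F 5. Proposal F eliminated.
Round 3: Proposal B 11, Proposal C 13, Proposal D 8, Proposal E 7. Proposal E eliminated.
Round 4: Proposal B 11, Proposal C 13, Proposal D 15. Proposal B eliminated.
Round 5: Proposal C 24, Proposal D 15. Proposal C has a majority (≥20).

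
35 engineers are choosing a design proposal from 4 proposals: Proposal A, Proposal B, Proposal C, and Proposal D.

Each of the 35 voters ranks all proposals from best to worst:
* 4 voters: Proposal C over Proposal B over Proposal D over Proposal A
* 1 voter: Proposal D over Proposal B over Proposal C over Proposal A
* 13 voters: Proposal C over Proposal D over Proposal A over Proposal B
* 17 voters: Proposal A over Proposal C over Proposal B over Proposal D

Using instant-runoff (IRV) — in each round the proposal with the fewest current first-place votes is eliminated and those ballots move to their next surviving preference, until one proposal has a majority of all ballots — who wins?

Proposal C

Round 1: Proposal A 17, Proposal B 0, Proposal C 17, Proposal D 1. Proposal B eliminated.
Round 2: Proposal A 17, Proposal C 17, Proposal D 1. Proposal D eliminated.
Round 3: Proposal A 17, Proposal C 18. Proposal C has a majority (≥18).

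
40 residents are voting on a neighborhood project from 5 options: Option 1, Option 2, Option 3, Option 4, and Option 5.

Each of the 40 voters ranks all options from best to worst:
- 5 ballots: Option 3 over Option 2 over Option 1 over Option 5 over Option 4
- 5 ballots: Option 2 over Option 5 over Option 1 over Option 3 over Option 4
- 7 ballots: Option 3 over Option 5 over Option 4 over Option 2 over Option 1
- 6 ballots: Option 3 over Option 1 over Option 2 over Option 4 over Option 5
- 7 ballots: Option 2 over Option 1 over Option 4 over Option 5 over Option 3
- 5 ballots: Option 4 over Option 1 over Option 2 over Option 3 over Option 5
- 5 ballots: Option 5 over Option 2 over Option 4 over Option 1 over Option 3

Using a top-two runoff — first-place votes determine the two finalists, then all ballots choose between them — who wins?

Round 1 first-place votes: Option 1 0, Option 2 12, Option 3 18, Option 4 5, Option 5 5. Option 3 and Option 2 advance.
Runoff: Option 3 is ranked above Option 2 on 18 ballots, Option 2 above Option 3 on 22.

Option 2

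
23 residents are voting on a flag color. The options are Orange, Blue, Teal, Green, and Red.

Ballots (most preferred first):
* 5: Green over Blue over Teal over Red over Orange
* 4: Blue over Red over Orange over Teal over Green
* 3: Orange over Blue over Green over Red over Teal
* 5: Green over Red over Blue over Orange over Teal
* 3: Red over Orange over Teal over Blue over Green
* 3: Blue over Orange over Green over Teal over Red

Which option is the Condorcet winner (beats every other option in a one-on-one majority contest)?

Blue

Blue vs Orange: 17–6
Blue vs Teal: 20–3
Blue vs Green: 13–10
Blue vs Red: 15–8
Blue beats every other option.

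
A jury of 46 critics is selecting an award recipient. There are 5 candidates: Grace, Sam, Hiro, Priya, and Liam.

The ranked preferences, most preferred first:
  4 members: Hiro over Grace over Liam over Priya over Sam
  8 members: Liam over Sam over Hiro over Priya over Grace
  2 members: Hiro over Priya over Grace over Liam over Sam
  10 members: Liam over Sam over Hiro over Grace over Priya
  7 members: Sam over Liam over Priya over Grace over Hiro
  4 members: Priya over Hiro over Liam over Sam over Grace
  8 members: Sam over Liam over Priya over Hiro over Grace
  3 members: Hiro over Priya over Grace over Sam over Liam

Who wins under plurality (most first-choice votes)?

First-place votes: Grace 0, Sam 15, Hiro 9, Priya 4, Liam 18.

Liam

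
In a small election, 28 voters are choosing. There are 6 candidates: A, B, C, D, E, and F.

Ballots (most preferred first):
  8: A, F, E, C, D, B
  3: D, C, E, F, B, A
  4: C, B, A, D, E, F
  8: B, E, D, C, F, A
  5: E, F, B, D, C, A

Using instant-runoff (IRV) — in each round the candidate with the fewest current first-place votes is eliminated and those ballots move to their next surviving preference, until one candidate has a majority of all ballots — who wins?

B

Round 1: A 8, B 8, C 4, D 3, E 5, F 0. F eliminated.
Round 2: A 8, B 8, C 4, D 3, E 5. D eliminated.
Round 3: A 8, B 8, C 7, E 5. E eliminated.
Round 4: A 8, B 13, C 7. C eliminated.
Round 5: A 8, B 20. B has a majority (≥15).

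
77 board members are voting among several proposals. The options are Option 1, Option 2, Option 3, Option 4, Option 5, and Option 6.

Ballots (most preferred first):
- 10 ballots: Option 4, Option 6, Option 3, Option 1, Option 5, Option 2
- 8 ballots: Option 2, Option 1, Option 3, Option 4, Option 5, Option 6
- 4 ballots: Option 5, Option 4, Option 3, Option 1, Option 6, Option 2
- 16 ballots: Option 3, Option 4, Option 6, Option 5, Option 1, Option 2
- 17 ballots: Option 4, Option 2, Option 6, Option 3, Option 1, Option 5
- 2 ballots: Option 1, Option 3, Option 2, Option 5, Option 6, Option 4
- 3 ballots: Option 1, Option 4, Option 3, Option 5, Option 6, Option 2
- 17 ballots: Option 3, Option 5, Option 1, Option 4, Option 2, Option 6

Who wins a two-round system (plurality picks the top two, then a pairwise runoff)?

Round 1 first-place votes: Option 1 5, Option 2 8, Option 3 33, Option 4 27, Option 5 4, Option 6 0. Option 3 and Option 4 advance.
Runoff: Option 3 is ranked above Option 4 on 43 ballots, Option 4 above Option 3 on 34.

Option 3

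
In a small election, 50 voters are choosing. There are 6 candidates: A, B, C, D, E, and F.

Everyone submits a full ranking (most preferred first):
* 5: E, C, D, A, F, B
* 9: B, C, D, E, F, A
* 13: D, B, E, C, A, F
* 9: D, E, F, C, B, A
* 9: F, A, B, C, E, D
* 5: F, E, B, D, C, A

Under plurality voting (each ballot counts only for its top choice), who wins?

D

First-place votes: A 0, B 9, C 0, D 22, E 5, F 14.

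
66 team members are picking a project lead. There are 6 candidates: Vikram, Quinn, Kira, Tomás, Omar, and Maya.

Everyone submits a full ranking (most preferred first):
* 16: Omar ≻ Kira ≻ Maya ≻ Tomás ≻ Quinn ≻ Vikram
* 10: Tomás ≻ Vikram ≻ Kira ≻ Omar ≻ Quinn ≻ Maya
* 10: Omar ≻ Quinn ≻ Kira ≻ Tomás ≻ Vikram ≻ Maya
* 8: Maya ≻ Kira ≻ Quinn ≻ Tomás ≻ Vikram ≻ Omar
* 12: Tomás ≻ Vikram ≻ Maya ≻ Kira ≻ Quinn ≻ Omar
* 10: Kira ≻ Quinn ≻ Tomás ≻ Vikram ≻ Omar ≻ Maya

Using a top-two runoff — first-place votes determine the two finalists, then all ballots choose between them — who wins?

Tomás

Round 1 first-place votes: Vikram 0, Quinn 0, Kira 10, Tomás 22, Omar 26, Maya 8. Omar and Tomás advance.
Runoff: Omar is ranked above Tomás on 26 ballots, Tomás above Omar on 40.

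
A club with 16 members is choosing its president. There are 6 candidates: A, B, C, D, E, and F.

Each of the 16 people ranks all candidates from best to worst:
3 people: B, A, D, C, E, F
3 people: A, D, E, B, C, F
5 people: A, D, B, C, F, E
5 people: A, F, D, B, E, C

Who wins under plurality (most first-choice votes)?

A

First-place votes: A 13, B 3, C 0, D 0, E 0, F 0.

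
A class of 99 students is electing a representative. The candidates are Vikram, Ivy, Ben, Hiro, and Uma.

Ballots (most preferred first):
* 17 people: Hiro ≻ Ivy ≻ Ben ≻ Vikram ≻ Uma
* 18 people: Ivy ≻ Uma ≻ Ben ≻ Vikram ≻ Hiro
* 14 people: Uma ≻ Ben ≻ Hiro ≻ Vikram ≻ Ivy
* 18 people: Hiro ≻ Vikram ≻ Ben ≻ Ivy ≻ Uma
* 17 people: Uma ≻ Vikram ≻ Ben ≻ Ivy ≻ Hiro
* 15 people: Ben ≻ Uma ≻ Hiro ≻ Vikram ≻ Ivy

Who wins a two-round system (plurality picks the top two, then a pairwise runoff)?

Round 1 first-place votes: Vikram 0, Ivy 18, Ben 15, Hiro 35, Uma 31. Hiro and Uma advance.
Runoff: Hiro is ranked above Uma on 35 ballots, Uma above Hiro on 64.

Uma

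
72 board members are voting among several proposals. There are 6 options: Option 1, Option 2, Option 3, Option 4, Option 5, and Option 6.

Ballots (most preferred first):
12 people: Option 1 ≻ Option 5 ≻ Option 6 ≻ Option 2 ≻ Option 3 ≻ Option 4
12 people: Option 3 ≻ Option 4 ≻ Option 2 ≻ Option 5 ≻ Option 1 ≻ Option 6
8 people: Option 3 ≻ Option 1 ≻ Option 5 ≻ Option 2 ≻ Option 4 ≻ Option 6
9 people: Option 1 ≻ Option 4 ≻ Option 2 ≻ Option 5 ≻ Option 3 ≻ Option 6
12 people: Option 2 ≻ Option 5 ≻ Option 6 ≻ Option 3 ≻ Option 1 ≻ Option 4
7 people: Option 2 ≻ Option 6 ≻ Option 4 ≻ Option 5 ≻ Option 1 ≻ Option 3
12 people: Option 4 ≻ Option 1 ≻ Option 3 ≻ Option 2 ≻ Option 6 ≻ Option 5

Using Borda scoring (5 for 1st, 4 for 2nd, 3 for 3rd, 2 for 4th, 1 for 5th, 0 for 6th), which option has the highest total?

Option 1: 12×5 + 12×1 + 8×4 + 9×5 + 12×1 + 7×1 + 12×4 = 216
Option 2: 12×2 + 12×3 + 8×2 + 9×3 + 12×5 + 7×5 + 12×2 = 222
Option 3: 12×1 + 12×5 + 8×5 + 9×1 + 12×2 + 7×0 + 12×3 = 181
Option 4: 12×0 + 12×4 + 8×1 + 9×4 + 12×0 + 7×3 + 12×5 = 173
Option 5: 12×4 + 12×2 + 8×3 + 9×2 + 12×4 + 7×2 + 12×0 = 176
Option 6: 12×3 + 12×0 + 8×0 + 9×0 + 12×3 + 7×4 + 12×1 = 112

Option 2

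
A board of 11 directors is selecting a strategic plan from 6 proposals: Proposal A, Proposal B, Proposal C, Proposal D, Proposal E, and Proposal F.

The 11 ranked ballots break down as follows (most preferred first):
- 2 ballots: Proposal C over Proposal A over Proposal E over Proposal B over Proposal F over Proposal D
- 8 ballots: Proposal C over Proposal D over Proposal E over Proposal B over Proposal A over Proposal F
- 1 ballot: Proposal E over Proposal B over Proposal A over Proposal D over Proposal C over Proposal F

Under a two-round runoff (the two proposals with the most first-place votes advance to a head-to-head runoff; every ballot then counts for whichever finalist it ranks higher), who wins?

Round 1 first-place votes: Proposal A 0, Proposal B 0, Proposal C 10, Proposal D 0, Proposal E 1, Proposal F 0. Proposal C and Proposal E advance.
Runoff: Proposal C is ranked above Proposal E on 10 ballots, Proposal E above Proposal C on 1.

Proposal C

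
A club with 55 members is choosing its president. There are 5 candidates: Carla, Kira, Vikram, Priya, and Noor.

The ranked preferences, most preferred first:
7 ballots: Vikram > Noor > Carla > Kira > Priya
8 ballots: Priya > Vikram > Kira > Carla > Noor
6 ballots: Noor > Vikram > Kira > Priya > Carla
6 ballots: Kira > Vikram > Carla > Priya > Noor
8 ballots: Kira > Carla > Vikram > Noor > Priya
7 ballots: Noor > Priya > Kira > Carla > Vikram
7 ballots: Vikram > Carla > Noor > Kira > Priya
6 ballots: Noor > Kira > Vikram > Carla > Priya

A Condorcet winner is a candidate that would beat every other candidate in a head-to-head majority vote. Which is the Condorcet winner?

Vikram vs Carla: 40–15
Vikram vs Kira: 28–27
Vikram vs Priya: 40–15
Vikram vs Noor: 36–19
Vikram beats every other candidate.

Vikram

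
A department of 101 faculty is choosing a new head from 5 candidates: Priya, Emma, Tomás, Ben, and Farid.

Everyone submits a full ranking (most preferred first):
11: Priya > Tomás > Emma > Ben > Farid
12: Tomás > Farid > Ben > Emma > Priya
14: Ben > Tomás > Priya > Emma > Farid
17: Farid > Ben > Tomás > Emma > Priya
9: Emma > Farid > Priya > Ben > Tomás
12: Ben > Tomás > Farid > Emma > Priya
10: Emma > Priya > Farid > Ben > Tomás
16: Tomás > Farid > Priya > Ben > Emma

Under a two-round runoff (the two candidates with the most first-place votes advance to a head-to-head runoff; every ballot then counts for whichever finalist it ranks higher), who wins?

Ben

Round 1 first-place votes: Priya 11, Emma 19, Tomás 28, Ben 26, Farid 17. Tomás and Ben advance.
Runoff: Tomás is ranked above Ben on 39 ballots, Ben above Tomás on 62.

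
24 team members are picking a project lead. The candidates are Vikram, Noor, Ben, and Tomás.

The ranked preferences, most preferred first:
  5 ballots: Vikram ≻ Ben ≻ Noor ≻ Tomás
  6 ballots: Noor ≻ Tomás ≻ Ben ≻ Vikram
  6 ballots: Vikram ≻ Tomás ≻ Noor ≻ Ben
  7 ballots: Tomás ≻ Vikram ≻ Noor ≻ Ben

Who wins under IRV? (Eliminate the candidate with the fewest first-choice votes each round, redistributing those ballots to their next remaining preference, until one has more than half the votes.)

Round 1: Vikram 11, Noor 6, Ben 0, Tomás 7. Ben eliminated.
Round 2: Vikram 11, Noor 6, Tomás 7. Noor eliminated.
Round 3: Vikram 11, Tomás 13. Tomás has a majority (≥13).

Tomás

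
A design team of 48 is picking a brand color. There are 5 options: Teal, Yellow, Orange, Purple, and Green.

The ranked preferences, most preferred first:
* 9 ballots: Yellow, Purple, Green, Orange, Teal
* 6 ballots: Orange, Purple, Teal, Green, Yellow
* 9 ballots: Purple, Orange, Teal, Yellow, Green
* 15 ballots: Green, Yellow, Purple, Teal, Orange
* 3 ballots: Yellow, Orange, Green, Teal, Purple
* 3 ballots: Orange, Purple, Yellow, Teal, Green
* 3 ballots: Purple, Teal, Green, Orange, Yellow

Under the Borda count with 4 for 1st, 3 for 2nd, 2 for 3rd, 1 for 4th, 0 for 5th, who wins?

Purple

Teal: 9×0 + 6×2 + 9×2 + 15×1 + 3×1 + 3×1 + 3×3 = 60
Yellow: 9×4 + 6×0 + 9×1 + 15×3 + 3×4 + 3×2 + 3×0 = 108
Orange: 9×1 + 6×4 + 9×3 + 15×0 + 3×3 + 3×4 + 3×1 = 84
Purple: 9×3 + 6×3 + 9×4 + 15×2 + 3×0 + 3×3 + 3×4 = 132
Green: 9×2 + 6×1 + 9×0 + 15×4 + 3×2 + 3×0 + 3×2 = 96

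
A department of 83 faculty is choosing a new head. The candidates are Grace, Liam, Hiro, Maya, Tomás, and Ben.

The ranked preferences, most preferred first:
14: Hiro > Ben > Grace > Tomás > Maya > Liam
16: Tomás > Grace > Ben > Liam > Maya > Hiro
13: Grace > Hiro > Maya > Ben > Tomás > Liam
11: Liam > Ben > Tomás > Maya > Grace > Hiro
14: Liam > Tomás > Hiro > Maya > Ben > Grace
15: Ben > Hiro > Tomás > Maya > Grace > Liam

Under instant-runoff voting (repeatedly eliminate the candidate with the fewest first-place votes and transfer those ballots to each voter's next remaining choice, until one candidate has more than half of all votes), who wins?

Hiro

Round 1: Grace 13, Liam 25, Hiro 14, Maya 0, Tomás 16, Ben 15. Maya eliminated.
Round 2: Grace 13, Liam 25, Hiro 14, Tomás 16, Ben 15. Grace eliminated.
Round 3: Liam 25, Hiro 27, Tomás 16, Ben 15. Ben eliminated.
Round 4: Liam 25, Hiro 42, Tomás 16. Hiro has a majority (≥42).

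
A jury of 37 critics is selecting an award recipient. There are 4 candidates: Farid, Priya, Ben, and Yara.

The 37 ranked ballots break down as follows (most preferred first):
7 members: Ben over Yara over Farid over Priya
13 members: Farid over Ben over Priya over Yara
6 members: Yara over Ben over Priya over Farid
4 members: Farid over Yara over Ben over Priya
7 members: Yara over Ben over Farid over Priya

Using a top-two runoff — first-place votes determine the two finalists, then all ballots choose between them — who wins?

Round 1 first-place votes: Farid 17, Priya 0, Ben 7, Yara 13. Farid and Yara advance.
Runoff: Farid is ranked above Yara on 17 ballots, Yara above Farid on 20.

Yara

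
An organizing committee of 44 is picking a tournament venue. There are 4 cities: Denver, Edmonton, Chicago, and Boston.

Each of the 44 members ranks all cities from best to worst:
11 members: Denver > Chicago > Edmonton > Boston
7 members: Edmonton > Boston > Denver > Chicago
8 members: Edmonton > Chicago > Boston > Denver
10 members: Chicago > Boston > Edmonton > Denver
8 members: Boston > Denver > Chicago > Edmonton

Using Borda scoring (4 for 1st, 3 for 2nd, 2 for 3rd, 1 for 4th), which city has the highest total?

Denver: 11×4 + 7×2 + 8×1 + 10×1 + 8×3 = 100
Edmonton: 11×2 + 7×4 + 8×4 + 10×2 + 8×1 = 110
Chicago: 11×3 + 7×1 + 8×3 + 10×4 + 8×2 = 120
Boston: 11×1 + 7×3 + 8×2 + 10×3 + 8×4 = 110

Chicago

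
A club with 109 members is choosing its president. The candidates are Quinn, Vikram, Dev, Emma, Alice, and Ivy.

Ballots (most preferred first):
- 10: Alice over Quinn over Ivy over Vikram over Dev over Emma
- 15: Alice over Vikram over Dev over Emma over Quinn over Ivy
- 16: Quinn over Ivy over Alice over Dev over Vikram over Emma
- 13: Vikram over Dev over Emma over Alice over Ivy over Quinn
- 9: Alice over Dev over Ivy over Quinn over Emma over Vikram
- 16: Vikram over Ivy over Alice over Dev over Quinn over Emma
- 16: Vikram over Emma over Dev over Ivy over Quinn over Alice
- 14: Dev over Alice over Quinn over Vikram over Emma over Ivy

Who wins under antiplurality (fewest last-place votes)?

Last-place votes: Quinn 13, Vikram 9, Dev 0, Emma 42, Alice 16, Ivy 29.

Dev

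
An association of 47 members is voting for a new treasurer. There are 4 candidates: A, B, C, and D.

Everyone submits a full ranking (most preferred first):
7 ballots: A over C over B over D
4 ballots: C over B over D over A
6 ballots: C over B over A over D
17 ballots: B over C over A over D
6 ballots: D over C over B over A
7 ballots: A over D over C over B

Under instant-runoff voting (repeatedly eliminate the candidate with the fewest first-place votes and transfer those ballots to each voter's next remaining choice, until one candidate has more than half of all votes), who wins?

C

Round 1: A 14, B 17, C 10, D 6. D eliminated.
Round 2: A 14, B 17, C 16. A eliminated.
Round 3: B 17, C 30. C has a majority (≥24).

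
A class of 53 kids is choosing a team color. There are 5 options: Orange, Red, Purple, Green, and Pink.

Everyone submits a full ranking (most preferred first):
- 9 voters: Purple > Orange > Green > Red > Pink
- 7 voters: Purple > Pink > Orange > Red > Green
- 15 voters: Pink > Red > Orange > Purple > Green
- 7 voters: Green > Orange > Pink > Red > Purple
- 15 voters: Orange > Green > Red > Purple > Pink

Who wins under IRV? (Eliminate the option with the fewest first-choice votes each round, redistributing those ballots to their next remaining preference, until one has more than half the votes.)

Round 1: Orange 15, Red 0, Purple 16, Green 7, Pink 15. Red eliminated.
Round 2: Orange 15, Purple 16, Green 7, Pink 15. Green eliminated.
Round 3: Orange 22, Purple 16, Pink 15. Pink eliminated.
Round 4: Orange 37, Purple 16. Orange has a majority (≥27).

Orange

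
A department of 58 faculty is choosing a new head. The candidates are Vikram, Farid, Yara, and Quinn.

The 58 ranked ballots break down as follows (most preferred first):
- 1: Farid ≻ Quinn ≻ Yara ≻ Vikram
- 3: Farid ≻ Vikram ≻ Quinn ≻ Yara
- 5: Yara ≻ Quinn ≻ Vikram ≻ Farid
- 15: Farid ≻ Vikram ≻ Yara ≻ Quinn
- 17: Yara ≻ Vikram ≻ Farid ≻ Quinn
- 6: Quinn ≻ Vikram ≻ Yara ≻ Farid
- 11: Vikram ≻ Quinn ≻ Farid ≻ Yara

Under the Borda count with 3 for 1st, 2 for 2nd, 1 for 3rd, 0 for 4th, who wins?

Vikram: 1×0 + 3×2 + 5×1 + 15×2 + 17×2 + 6×2 + 11×3 = 120
Farid: 1×3 + 3×3 + 5×0 + 15×3 + 17×1 + 6×0 + 11×1 = 85
Yara: 1×1 + 3×0 + 5×3 + 15×1 + 17×3 + 6×1 + 11×0 = 88
Quinn: 1×2 + 3×1 + 5×2 + 15×0 + 17×0 + 6×3 + 11×2 = 55

Vikram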